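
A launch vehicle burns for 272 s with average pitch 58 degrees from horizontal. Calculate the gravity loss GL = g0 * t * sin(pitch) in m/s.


GL = 9.81 * 272 * sin(58 deg) = 2263 m/s

2263 m/s


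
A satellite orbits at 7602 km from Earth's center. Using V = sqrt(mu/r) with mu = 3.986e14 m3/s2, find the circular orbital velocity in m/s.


V = sqrt(3.986e14 / 7602000) = 7241 m/s

7241 m/s


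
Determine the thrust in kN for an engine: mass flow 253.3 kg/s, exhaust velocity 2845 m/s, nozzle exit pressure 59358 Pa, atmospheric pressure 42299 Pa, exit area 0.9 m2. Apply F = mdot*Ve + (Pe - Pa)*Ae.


F = 253.3 * 2845 + (59358 - 42299) * 0.9 = 735992.0 N = 736.0 kN

736.0 kN


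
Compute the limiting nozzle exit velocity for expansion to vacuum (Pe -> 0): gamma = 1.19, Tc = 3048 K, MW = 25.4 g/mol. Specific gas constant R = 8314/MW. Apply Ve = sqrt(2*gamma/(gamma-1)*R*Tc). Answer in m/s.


R = 8314 / 25.4 = 327.32 J/(kg.K)
Ve = sqrt(2 * 1.19 / (1.19 - 1) * 327.32 * 3048) = 3535 m/s

3535 m/s


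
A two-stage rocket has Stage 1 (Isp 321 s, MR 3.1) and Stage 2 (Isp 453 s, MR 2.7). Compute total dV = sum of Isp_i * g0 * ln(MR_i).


dV1 = 321 * 9.81 * ln(3.1) = 3562.8 m/s
dV2 = 453 * 9.81 * ln(2.7) = 4413.9 m/s
Total dV = 3562.8 + 4413.9 = 7976.7 m/s ~ 7977 m/s

7977 m/s


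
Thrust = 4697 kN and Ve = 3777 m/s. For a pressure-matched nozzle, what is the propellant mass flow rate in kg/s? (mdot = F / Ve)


mdot = F / Ve = 4697000 / 3777 = 1243.6 kg/s

1243.6 kg/s


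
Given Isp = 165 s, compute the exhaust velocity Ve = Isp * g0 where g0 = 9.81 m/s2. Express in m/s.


Ve = Isp * g0 = 165 * 9.81 = 1618.7 m/s

1618.7 m/s


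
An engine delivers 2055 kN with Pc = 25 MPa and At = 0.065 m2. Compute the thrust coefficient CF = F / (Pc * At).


CF = 2055000 / (25e6 * 0.065) = 1.26

1.26


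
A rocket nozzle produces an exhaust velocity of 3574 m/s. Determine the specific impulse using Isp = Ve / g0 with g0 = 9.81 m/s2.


Isp = Ve / g0 = 3574 / 9.81 = 364.3 s

364.3 s


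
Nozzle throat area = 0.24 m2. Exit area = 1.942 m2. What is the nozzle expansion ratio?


AR = 1.942 / 0.24 = 8.1

8.1


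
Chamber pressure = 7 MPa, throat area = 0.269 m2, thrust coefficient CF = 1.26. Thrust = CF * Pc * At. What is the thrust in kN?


F = 1.26 * 7e6 * 0.269 = 2.3726e+06 N = 2372.6 kN

2372.6 kN


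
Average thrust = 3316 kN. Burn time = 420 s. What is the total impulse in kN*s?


It = 3316 * 420 = 1392720 kN*s

1392720 kN*s


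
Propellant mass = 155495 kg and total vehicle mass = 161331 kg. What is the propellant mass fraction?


PMF = 155495 / 161331 = 0.964

0.964


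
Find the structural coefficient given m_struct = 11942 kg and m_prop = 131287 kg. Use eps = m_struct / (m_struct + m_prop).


eps = 11942 / (11942 + 131287) = 0.0834

0.0834


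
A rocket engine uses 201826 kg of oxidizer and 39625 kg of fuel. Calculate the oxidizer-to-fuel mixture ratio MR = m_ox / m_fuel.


MR = 201826 / 39625 = 5.09

5.09


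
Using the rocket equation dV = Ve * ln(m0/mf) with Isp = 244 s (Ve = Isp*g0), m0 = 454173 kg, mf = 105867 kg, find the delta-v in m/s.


Ve = 244 * 9.81 = 2393.64 m/s
dV = 2393.64 * ln(454173/105867) = 3486 m/s

3486 m/s


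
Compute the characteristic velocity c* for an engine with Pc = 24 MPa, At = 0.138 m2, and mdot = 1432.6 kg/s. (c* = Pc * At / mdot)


c* = 24e6 * 0.138 / 1432.6 = 2312 m/s

2312 m/s


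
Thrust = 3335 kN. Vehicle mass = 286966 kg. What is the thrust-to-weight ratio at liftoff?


TWR = 3335000 / (286966 * 9.81) = 1.18

1.18


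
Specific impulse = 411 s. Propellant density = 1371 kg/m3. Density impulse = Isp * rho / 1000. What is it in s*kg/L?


rho*Isp = 411 * 1371 / 1000 = 563 s*kg/L

563 s*kg/L


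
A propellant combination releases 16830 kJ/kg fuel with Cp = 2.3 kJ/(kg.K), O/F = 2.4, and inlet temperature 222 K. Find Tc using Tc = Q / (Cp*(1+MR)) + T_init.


Tc = 16830 / (2.3 * (1 + 2.4)) + 222 = 2374 K

2374 K


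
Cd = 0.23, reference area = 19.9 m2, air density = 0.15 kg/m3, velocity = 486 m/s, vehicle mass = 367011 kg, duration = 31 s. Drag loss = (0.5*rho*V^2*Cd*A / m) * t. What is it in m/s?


D = 0.5 * 0.15 * 486^2 * 0.23 * 19.9 = 81080.18 N
a = 81080.18 / 367011 = 0.2209 m/s2
dV = 0.2209 * 31 = 6.8 m/s

6.8 m/s


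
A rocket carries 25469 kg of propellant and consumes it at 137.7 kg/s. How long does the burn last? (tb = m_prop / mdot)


tb = 25469 / 137.7 = 185.0 s

185.0 s


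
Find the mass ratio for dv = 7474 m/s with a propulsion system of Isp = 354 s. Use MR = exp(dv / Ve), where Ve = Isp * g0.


Ve = 354 * 9.81 = 3472.74 m/s
MR = exp(7474 / 3472.74) = 8.604

8.604


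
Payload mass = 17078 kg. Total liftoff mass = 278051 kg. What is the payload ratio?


PR = 17078 / 278051 = 0.0614

0.0614


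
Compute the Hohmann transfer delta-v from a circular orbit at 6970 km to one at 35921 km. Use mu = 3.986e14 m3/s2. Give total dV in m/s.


V1 = sqrt(mu/r1) = 7562.27 m/s
dV1 = V1*(sqrt(2*r2/(r1+r2)) - 1) = 2224.93 m/s
V2 = sqrt(mu/r2) = 3331.15 m/s
dV2 = V2*(1 - sqrt(2*r1/(r1+r2))) = 1432.07 m/s
Total dV = 3657 m/s

3657 m/s


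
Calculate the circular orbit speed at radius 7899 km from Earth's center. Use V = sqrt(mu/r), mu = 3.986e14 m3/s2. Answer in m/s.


V = sqrt(3.986e14 / 7899000) = 7104 m/s

7104 m/s


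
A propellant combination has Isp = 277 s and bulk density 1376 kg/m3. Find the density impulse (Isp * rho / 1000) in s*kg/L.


rho*Isp = 277 * 1376 / 1000 = 381 s*kg/L

381 s*kg/L


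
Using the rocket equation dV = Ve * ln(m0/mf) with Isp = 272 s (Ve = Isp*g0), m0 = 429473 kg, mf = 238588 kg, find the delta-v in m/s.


Ve = 272 * 9.81 = 2668.32 m/s
dV = 2668.32 * ln(429473/238588) = 1568 m/s

1568 m/s


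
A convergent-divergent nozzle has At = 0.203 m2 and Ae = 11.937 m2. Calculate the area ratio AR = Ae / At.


AR = 11.937 / 0.203 = 58.8

58.8


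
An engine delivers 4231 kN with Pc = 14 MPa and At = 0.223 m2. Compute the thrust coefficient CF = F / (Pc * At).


CF = 4231000 / (14e6 * 0.223) = 1.36

1.36


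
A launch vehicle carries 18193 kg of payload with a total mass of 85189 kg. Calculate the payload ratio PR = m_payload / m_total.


PR = 18193 / 85189 = 0.2136

0.2136


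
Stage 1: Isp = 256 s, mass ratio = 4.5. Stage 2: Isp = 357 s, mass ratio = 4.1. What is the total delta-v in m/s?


dV1 = 256 * 9.81 * ln(4.5) = 3777.3 m/s
dV2 = 357 * 9.81 * ln(4.1) = 4941.5 m/s
Total dV = 3777.3 + 4941.5 = 8718.8 m/s ~ 8719 m/s

8719 m/s


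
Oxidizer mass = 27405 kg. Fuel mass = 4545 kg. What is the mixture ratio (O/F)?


MR = 27405 / 4545 = 6.03

6.03


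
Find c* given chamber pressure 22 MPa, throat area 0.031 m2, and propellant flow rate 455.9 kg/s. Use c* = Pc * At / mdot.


c* = 22e6 * 0.031 / 455.9 = 1496 m/s

1496 m/s


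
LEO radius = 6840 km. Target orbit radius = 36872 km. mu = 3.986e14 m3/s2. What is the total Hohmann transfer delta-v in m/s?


V1 = sqrt(mu/r1) = 7633.8 m/s
dV1 = V1*(sqrt(2*r2/(r1+r2)) - 1) = 2281.45 m/s
V2 = sqrt(mu/r2) = 3287.91 m/s
dV2 = V2*(1 - sqrt(2*r1/(r1+r2))) = 1448.57 m/s
Total dV = 3730 m/s

3730 m/s


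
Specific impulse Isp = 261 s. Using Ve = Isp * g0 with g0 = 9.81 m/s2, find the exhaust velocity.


Ve = Isp * g0 = 261 * 9.81 = 2560.4 m/s

2560.4 m/s


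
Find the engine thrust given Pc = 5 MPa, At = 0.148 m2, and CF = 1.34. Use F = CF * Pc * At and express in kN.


F = 1.34 * 5e6 * 0.148 = 991600.0 N = 991.6 kN

991.6 kN


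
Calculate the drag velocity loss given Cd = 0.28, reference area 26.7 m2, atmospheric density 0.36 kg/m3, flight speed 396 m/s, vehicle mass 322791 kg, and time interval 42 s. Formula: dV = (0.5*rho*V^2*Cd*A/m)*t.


D = 0.5 * 0.36 * 396^2 * 0.28 * 26.7 = 211024.15 N
a = 211024.15 / 322791 = 0.6537 m/s2
dV = 0.6537 * 42 = 27.5 m/s

27.5 m/s


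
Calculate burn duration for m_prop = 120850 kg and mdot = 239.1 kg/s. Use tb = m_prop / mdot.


tb = 120850 / 239.1 = 505.4 s

505.4 s


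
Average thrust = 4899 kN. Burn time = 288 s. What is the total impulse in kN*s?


It = 4899 * 288 = 1410912 kN*s

1410912 kN*s


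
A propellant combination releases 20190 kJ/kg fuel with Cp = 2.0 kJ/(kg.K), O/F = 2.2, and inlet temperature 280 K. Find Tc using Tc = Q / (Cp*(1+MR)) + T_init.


Tc = 20190 / (2.0 * (1 + 2.2)) + 280 = 3435 K

3435 K


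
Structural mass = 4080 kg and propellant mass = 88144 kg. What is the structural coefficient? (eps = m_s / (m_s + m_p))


eps = 4080 / (4080 + 88144) = 0.0442

0.0442


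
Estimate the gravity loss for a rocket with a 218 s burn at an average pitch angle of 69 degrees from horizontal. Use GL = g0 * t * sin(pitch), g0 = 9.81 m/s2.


GL = 9.81 * 218 * sin(69 deg) = 1997 m/s

1997 m/s


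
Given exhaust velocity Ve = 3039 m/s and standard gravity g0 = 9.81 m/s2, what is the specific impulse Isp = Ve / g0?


Isp = Ve / g0 = 3039 / 9.81 = 309.8 s

309.8 s


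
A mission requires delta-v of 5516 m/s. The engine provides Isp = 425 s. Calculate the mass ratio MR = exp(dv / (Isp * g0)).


Ve = 425 * 9.81 = 4169.25 m/s
MR = exp(5516 / 4169.25) = 3.755

3.755


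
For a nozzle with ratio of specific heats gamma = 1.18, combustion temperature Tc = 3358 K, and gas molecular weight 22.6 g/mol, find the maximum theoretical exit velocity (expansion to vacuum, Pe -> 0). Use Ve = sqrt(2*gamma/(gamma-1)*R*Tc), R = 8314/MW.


R = 8314 / 22.6 = 367.88 J/(kg.K)
Ve = sqrt(2 * 1.18 / (1.18 - 1) * 367.88 * 3358) = 4024 m/s

4024 m/s


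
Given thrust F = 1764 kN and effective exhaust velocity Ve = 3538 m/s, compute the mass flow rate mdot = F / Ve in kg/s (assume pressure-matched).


mdot = F / Ve = 1764000 / 3538 = 498.6 kg/s

498.6 kg/s


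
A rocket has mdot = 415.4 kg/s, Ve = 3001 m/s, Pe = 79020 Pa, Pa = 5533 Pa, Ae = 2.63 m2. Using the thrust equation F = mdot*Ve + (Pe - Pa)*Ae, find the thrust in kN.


F = 415.4 * 3001 + (79020 - 5533) * 2.63 = 1.4399e+06 N = 1439.9 kN

1439.9 kN


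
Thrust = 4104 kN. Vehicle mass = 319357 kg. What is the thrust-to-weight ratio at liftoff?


TWR = 4104000 / (319357 * 9.81) = 1.31

1.31


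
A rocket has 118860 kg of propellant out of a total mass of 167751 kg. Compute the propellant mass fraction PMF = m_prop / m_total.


PMF = 118860 / 167751 = 0.709

0.709


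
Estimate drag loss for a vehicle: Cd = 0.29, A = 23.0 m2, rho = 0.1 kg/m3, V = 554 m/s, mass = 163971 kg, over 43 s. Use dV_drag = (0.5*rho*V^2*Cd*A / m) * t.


D = 0.5 * 0.1 * 554^2 * 0.29 * 23.0 = 102356.49 N
a = 102356.49 / 163971 = 0.6242 m/s2
dV = 0.6242 * 43 = 26.8 m/s

26.8 m/s


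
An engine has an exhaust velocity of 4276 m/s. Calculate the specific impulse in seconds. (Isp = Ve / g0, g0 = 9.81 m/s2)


Isp = Ve / g0 = 4276 / 9.81 = 435.9 s

435.9 s


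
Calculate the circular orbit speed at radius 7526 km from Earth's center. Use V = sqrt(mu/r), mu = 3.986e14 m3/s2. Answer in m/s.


V = sqrt(3.986e14 / 7526000) = 7278 m/s

7278 m/s


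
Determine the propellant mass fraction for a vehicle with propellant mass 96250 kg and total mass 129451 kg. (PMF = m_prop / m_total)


PMF = 96250 / 129451 = 0.744

0.744


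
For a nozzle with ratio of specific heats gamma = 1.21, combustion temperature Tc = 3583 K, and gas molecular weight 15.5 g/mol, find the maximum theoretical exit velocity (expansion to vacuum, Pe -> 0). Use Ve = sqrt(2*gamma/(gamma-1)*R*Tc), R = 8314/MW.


R = 8314 / 15.5 = 536.39 J/(kg.K)
Ve = sqrt(2 * 1.21 / (1.21 - 1) * 536.39 * 3583) = 4706 m/s

4706 m/s


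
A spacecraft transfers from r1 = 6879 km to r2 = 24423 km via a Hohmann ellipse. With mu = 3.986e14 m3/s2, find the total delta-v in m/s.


V1 = sqrt(mu/r1) = 7612.13 m/s
dV1 = V1*(sqrt(2*r2/(r1+r2)) - 1) = 1896.86 m/s
V2 = sqrt(mu/r2) = 4039.89 m/s
dV2 = V2*(1 - sqrt(2*r1/(r1+r2))) = 1361.58 m/s
Total dV = 3258 m/s

3258 m/s


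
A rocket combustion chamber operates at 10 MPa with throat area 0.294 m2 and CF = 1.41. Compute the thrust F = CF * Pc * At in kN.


F = 1.41 * 10e6 * 0.294 = 4.1454e+06 N = 4145.4 kN

4145.4 kN


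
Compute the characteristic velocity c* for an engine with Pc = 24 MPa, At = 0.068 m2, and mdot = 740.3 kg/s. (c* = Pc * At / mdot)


c* = 24e6 * 0.068 / 740.3 = 2205 m/s

2205 m/s


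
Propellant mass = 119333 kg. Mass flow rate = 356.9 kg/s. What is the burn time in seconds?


tb = 119333 / 356.9 = 334.4 s

334.4 s


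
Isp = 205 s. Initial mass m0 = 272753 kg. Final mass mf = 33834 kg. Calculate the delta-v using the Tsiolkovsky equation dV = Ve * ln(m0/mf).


Ve = 205 * 9.81 = 2011.05 m/s
dV = 2011.05 * ln(272753/33834) = 4197 m/s

4197 m/s


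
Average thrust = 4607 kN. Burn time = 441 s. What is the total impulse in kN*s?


It = 4607 * 441 = 2031687 kN*s

2031687 kN*s


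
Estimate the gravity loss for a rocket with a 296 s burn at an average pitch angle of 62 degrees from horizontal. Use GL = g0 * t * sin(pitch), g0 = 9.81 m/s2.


GL = 9.81 * 296 * sin(62 deg) = 2564 m/s

2564 m/s


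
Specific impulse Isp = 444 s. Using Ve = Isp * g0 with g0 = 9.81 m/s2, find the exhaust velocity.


Ve = Isp * g0 = 444 * 9.81 = 4355.6 m/s

4355.6 m/s


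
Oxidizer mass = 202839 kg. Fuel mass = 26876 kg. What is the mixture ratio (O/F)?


MR = 202839 / 26876 = 7.55

7.55


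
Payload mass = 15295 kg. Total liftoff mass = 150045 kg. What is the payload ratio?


PR = 15295 / 150045 = 0.1019

0.1019


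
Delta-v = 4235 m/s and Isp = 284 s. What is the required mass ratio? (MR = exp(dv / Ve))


Ve = 284 * 9.81 = 2786.04 m/s
MR = exp(4235 / 2786.04) = 4.573

4.573


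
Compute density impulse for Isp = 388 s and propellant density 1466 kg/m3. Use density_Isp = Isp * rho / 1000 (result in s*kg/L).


rho*Isp = 388 * 1466 / 1000 = 569 s*kg/L

569 s*kg/L


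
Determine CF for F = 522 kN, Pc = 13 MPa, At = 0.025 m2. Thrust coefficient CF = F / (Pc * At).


CF = 522000 / (13e6 * 0.025) = 1.61

1.61


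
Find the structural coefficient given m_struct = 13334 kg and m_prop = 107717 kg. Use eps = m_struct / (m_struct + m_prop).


eps = 13334 / (13334 + 107717) = 0.1102

0.1102


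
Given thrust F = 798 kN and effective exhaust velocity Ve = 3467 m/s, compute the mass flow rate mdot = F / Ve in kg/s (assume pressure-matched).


mdot = F / Ve = 798000 / 3467 = 230.2 kg/s

230.2 kg/s


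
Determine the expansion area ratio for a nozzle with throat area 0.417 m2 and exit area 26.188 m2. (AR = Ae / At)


AR = 26.188 / 0.417 = 62.8

62.8


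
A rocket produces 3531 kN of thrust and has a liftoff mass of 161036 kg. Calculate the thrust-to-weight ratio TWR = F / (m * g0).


TWR = 3531000 / (161036 * 9.81) = 2.24

2.24


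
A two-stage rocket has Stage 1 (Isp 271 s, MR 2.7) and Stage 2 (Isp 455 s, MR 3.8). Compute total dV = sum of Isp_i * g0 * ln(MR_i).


dV1 = 271 * 9.81 * ln(2.7) = 2640.6 m/s
dV2 = 455 * 9.81 * ln(3.8) = 5958.8 m/s
Total dV = 2640.6 + 5958.8 = 8599.4 m/s ~ 8599 m/s

8599 m/s


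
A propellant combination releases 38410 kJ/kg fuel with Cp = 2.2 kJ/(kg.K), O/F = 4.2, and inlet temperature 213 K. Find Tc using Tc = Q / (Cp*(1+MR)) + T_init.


Tc = 38410 / (2.2 * (1 + 4.2)) + 213 = 3571 K

3571 K


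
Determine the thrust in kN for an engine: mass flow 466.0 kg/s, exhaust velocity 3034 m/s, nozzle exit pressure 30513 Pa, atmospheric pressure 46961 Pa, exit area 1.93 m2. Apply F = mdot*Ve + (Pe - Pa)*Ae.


F = 466.0 * 3034 + (30513 - 46961) * 1.93 = 1.3821e+06 N = 1382.1 kN

1382.1 kN


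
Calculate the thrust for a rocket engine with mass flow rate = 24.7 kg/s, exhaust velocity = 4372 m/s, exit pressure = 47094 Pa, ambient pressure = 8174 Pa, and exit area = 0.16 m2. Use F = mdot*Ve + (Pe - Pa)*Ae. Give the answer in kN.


F = 24.7 * 4372 + (47094 - 8174) * 0.16 = 114216.0 N = 114.2 kN

114.2 kN


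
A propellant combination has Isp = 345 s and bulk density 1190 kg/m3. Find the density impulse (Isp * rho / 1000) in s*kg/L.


rho*Isp = 345 * 1190 / 1000 = 411 s*kg/L

411 s*kg/L


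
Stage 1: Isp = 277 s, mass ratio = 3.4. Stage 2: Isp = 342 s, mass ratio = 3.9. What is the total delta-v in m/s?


dV1 = 277 * 9.81 * ln(3.4) = 3325.5 m/s
dV2 = 342 * 9.81 * ln(3.9) = 4566.1 m/s
Total dV = 3325.5 + 4566.1 = 7891.6 m/s ~ 7892 m/s

7892 m/s


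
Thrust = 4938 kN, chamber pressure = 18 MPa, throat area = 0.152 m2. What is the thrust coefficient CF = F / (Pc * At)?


CF = 4938000 / (18e6 * 0.152) = 1.8

1.8


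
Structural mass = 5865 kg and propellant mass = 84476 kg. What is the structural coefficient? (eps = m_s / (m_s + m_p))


eps = 5865 / (5865 + 84476) = 0.0649

0.0649


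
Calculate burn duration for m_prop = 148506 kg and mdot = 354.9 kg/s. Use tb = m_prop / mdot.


tb = 148506 / 354.9 = 418.4 s

418.4 s


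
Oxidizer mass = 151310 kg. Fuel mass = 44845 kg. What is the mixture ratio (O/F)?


MR = 151310 / 44845 = 3.37

3.37


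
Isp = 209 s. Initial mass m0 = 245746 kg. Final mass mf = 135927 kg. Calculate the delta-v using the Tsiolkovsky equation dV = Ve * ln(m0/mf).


Ve = 209 * 9.81 = 2050.29 m/s
dV = 2050.29 * ln(245746/135927) = 1214 m/s

1214 m/s


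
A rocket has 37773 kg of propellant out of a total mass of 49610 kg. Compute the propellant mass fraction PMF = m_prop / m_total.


PMF = 37773 / 49610 = 0.761

0.761


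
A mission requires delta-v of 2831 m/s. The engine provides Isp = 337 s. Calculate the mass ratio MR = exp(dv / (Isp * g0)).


Ve = 337 * 9.81 = 3305.97 m/s
MR = exp(2831 / 3305.97) = 2.355

2.355


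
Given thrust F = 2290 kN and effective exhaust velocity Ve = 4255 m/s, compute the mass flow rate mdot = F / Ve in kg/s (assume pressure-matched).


mdot = F / Ve = 2290000 / 4255 = 538.2 kg/s

538.2 kg/s


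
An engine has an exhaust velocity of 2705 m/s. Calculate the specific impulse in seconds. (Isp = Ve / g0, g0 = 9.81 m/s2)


Isp = Ve / g0 = 2705 / 9.81 = 275.7 s

275.7 s


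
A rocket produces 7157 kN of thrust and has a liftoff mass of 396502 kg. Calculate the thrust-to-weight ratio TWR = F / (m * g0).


TWR = 7157000 / (396502 * 9.81) = 1.84

1.84


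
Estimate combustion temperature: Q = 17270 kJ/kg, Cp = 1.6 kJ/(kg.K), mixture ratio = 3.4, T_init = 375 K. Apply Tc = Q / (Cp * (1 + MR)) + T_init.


Tc = 17270 / (1.6 * (1 + 3.4)) + 375 = 2828 K

2828 K


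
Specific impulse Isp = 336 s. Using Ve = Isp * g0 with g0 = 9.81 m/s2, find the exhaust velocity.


Ve = Isp * g0 = 336 * 9.81 = 3296.2 m/s

3296.2 m/s


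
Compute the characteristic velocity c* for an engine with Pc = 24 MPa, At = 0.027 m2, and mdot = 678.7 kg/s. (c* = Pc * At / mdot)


c* = 24e6 * 0.027 / 678.7 = 955 m/s

955 m/s


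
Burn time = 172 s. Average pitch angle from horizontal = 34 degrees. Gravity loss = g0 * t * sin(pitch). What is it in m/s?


GL = 9.81 * 172 * sin(34 deg) = 944 m/s

944 m/s


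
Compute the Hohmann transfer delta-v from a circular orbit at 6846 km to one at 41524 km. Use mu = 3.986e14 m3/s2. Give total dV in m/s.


V1 = sqrt(mu/r1) = 7630.45 m/s
dV1 = V1*(sqrt(2*r2/(r1+r2)) - 1) = 2367.86 m/s
V2 = sqrt(mu/r2) = 3098.27 m/s
dV2 = V2*(1 - sqrt(2*r1/(r1+r2))) = 1449.86 m/s
Total dV = 3818 m/s

3818 m/s


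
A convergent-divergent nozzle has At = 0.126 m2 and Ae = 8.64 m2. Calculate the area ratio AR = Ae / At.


AR = 8.64 / 0.126 = 68.6

68.6


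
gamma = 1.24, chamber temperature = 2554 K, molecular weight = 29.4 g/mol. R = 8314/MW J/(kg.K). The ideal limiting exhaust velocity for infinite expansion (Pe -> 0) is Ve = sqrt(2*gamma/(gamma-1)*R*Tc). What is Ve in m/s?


R = 8314 / 29.4 = 282.79 J/(kg.K)
Ve = sqrt(2 * 1.24 / (1.24 - 1) * 282.79 * 2554) = 2732 m/s

2732 m/s


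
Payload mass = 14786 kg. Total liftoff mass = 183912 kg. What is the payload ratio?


PR = 14786 / 183912 = 0.0804

0.0804


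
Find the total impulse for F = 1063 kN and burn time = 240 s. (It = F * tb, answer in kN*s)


It = 1063 * 240 = 255120 kN*s

255120 kN*s


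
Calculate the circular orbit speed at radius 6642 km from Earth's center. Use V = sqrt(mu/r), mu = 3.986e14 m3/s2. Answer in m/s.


V = sqrt(3.986e14 / 6642000) = 7747 m/s

7747 m/s


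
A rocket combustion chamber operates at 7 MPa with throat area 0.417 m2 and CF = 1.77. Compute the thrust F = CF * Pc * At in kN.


F = 1.77 * 7e6 * 0.417 = 5.1666e+06 N = 5166.6 kN

5166.6 kN


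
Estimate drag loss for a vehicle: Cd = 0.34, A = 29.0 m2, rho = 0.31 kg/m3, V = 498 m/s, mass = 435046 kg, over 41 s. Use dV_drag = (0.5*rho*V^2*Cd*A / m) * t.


D = 0.5 * 0.31 * 498^2 * 0.34 * 29.0 = 379024.51 N
a = 379024.51 / 435046 = 0.8712 m/s2
dV = 0.8712 * 41 = 35.7 m/s

35.7 m/s


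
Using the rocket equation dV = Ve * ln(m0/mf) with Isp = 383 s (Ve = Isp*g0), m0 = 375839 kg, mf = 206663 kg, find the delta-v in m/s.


Ve = 383 * 9.81 = 3757.23 m/s
dV = 3757.23 * ln(375839/206663) = 2247 m/s

2247 m/s


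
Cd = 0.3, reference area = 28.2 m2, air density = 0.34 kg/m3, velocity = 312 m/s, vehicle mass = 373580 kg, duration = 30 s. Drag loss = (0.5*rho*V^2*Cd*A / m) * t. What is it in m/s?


D = 0.5 * 0.34 * 312^2 * 0.3 * 28.2 = 140000.14 N
a = 140000.14 / 373580 = 0.3748 m/s2
dV = 0.3748 * 30 = 11.2 m/s

11.2 m/s


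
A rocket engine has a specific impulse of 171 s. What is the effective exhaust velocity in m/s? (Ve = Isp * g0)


Ve = Isp * g0 = 171 * 9.81 = 1677.5 m/s

1677.5 m/s


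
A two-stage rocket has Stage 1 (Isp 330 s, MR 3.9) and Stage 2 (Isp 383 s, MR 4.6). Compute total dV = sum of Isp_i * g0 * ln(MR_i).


dV1 = 330 * 9.81 * ln(3.9) = 4405.9 m/s
dV2 = 383 * 9.81 * ln(4.6) = 5733.7 m/s
Total dV = 4405.9 + 5733.7 = 10139.6 m/s ~ 10140 m/s

10140 m/s


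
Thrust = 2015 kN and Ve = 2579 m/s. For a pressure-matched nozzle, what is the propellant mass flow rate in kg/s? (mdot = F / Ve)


mdot = F / Ve = 2015000 / 2579 = 781.3 kg/s

781.3 kg/s


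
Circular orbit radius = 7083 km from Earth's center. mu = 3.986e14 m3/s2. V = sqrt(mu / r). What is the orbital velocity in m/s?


V = sqrt(3.986e14 / 7083000) = 7502 m/s

7502 m/s


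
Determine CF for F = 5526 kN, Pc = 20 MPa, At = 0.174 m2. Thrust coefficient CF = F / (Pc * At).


CF = 5526000 / (20e6 * 0.174) = 1.59

1.59


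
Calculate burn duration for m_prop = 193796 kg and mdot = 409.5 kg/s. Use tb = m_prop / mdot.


tb = 193796 / 409.5 = 473.3 s

473.3 s


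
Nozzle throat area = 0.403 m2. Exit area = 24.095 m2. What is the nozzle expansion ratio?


AR = 24.095 / 0.403 = 59.8

59.8


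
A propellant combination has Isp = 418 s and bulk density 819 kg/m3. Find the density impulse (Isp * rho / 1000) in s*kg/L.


rho*Isp = 418 * 819 / 1000 = 342 s*kg/L

342 s*kg/L


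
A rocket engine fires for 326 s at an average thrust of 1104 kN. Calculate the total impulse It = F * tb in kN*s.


It = 1104 * 326 = 359904 kN*s

359904 kN*s


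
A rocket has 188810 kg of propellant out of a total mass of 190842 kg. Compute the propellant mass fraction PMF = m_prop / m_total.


PMF = 188810 / 190842 = 0.989

0.989


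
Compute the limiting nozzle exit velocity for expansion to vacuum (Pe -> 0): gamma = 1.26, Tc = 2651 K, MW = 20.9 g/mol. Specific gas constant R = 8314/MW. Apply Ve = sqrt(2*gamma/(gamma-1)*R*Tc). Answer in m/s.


R = 8314 / 20.9 = 397.8 J/(kg.K)
Ve = sqrt(2 * 1.26 / (1.26 - 1) * 397.8 * 2651) = 3197 m/s

3197 m/s


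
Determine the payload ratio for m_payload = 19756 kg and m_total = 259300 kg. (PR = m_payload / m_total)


PR = 19756 / 259300 = 0.0762

0.0762


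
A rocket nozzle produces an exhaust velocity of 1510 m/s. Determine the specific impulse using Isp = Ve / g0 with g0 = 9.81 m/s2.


Isp = Ve / g0 = 1510 / 9.81 = 153.9 s

153.9 s


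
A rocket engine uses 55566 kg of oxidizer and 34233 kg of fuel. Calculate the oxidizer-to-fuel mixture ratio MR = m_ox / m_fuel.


MR = 55566 / 34233 = 1.62

1.62


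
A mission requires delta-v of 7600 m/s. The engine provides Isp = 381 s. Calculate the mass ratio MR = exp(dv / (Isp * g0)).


Ve = 381 * 9.81 = 3737.61 m/s
MR = exp(7600 / 3737.61) = 7.64

7.64


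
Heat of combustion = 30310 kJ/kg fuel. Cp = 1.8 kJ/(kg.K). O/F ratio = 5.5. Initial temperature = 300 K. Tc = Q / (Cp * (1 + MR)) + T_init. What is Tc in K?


Tc = 30310 / (1.8 * (1 + 5.5)) + 300 = 2891 K

2891 K


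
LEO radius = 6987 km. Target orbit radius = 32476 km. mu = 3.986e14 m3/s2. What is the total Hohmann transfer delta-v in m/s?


V1 = sqrt(mu/r1) = 7553.07 m/s
dV1 = V1*(sqrt(2*r2/(r1+r2)) - 1) = 2136.95 m/s
V2 = sqrt(mu/r2) = 3503.38 m/s
dV2 = V2*(1 - sqrt(2*r1/(r1+r2))) = 1418.64 m/s
Total dV = 3556 m/s

3556 m/s


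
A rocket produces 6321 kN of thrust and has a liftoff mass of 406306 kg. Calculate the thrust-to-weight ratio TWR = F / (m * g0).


TWR = 6321000 / (406306 * 9.81) = 1.59

1.59


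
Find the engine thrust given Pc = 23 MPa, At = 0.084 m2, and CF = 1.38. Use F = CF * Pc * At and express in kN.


F = 1.38 * 23e6 * 0.084 = 2.6662e+06 N = 2666.2 kN

2666.2 kN


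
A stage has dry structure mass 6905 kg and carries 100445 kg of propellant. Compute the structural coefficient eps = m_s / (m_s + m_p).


eps = 6905 / (6905 + 100445) = 0.0643

0.0643


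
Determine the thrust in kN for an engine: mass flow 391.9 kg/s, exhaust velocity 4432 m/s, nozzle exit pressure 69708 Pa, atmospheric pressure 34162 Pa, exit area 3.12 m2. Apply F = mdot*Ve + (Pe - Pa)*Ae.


F = 391.9 * 4432 + (69708 - 34162) * 3.12 = 1.8478e+06 N = 1847.8 kN

1847.8 kN


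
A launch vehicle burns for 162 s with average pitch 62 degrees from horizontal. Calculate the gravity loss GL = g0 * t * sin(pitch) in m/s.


GL = 9.81 * 162 * sin(62 deg) = 1403 m/s

1403 m/s


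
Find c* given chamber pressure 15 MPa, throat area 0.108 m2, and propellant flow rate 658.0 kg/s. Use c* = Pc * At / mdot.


c* = 15e6 * 0.108 / 658.0 = 2462 m/s

2462 m/s


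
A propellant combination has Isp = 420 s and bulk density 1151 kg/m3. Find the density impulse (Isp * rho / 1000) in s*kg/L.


rho*Isp = 420 * 1151 / 1000 = 483 s*kg/L

483 s*kg/L


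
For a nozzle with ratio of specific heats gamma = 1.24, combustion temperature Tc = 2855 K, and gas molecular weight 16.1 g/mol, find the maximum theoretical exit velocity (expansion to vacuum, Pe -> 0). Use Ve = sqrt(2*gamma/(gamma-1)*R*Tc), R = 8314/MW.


R = 8314 / 16.1 = 516.4 J/(kg.K)
Ve = sqrt(2 * 1.24 / (1.24 - 1) * 516.4 * 2855) = 3903 m/s

3903 m/s


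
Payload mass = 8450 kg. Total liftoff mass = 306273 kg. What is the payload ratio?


PR = 8450 / 306273 = 0.0276

0.0276


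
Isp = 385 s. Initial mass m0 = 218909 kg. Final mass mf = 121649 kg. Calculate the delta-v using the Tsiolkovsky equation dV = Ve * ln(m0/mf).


Ve = 385 * 9.81 = 3776.85 m/s
dV = 3776.85 * ln(218909/121649) = 2219 m/s

2219 m/s


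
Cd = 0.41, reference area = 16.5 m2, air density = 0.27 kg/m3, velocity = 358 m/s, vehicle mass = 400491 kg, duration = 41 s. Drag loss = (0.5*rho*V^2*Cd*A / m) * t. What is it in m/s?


D = 0.5 * 0.27 * 358^2 * 0.41 * 16.5 = 117048.98 N
a = 117048.98 / 400491 = 0.2923 m/s2
dV = 0.2923 * 41 = 12.0 m/s

12.0 m/s


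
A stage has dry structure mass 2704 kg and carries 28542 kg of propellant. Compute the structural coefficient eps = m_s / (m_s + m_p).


eps = 2704 / (2704 + 28542) = 0.0865

0.0865


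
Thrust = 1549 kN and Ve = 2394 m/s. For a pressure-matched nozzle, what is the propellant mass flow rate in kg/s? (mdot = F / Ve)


mdot = F / Ve = 1549000 / 2394 = 647.0 kg/s

647.0 kg/s


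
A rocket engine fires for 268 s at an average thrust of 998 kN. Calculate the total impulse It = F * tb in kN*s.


It = 998 * 268 = 267464 kN*s

267464 kN*s


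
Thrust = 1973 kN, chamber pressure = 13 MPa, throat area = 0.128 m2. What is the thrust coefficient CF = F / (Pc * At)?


CF = 1973000 / (13e6 * 0.128) = 1.19

1.19


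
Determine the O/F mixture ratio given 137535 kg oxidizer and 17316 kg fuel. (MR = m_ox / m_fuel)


MR = 137535 / 17316 = 7.94

7.94


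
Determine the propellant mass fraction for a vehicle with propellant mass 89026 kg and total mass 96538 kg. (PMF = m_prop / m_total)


PMF = 89026 / 96538 = 0.922

0.922


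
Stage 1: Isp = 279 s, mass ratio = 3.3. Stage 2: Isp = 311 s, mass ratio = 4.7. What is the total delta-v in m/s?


dV1 = 279 * 9.81 * ln(3.3) = 3267.8 m/s
dV2 = 311 * 9.81 * ln(4.7) = 4721.5 m/s
Total dV = 3267.8 + 4721.5 = 7989.3 m/s ~ 7989 m/s

7989 m/s


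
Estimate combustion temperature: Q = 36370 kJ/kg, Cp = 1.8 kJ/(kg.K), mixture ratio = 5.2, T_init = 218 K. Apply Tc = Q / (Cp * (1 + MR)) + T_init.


Tc = 36370 / (1.8 * (1 + 5.2)) + 218 = 3477 K

3477 K


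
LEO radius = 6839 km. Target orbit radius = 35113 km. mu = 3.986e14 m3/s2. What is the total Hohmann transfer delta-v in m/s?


V1 = sqrt(mu/r1) = 7634.35 m/s
dV1 = V1*(sqrt(2*r2/(r1+r2)) - 1) = 2243.1 m/s
V2 = sqrt(mu/r2) = 3369.26 m/s
dV2 = V2*(1 - sqrt(2*r1/(r1+r2))) = 1445.42 m/s
Total dV = 3689 m/s

3689 m/s


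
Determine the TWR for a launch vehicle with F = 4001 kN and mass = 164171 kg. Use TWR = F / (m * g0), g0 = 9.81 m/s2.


TWR = 4001000 / (164171 * 9.81) = 2.48

2.48


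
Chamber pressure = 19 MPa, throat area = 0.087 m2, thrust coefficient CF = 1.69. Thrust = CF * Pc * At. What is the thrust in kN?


F = 1.69 * 19e6 * 0.087 = 2.7936e+06 N = 2793.6 kN

2793.6 kN


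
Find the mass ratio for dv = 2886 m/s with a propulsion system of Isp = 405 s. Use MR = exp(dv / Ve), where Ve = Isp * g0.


Ve = 405 * 9.81 = 3973.05 m/s
MR = exp(2886 / 3973.05) = 2.068

2.068


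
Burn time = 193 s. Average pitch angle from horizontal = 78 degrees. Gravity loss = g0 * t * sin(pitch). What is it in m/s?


GL = 9.81 * 193 * sin(78 deg) = 1852 m/s

1852 m/s


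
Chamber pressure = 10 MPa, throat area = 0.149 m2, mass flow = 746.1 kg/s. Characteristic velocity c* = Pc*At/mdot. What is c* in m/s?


c* = 10e6 * 0.149 / 746.1 = 1997 m/s

1997 m/s


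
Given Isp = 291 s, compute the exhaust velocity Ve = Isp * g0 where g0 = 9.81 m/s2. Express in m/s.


Ve = Isp * g0 = 291 * 9.81 = 2854.7 m/s

2854.7 m/s


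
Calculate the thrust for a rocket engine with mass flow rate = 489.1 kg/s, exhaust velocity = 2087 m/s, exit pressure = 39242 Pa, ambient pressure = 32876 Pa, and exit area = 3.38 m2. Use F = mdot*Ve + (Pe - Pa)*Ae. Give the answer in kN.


F = 489.1 * 2087 + (39242 - 32876) * 3.38 = 1.0423e+06 N = 1042.3 kN

1042.3 kN


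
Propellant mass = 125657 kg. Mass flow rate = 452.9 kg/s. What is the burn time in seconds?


tb = 125657 / 452.9 = 277.4 s

277.4 s


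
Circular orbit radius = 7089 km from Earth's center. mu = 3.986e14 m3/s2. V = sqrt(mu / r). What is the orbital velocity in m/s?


V = sqrt(3.986e14 / 7089000) = 7499 m/s

7499 m/s


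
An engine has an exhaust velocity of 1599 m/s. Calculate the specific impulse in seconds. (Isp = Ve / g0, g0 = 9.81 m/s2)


Isp = Ve / g0 = 1599 / 9.81 = 163.0 s

163.0 s


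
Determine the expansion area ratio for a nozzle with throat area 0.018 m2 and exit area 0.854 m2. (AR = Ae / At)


AR = 0.854 / 0.018 = 47.4

47.4


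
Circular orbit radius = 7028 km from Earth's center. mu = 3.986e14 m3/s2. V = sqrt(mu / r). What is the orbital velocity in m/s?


V = sqrt(3.986e14 / 7028000) = 7531 m/s

7531 m/s


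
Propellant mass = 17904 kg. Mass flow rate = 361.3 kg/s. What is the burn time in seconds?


tb = 17904 / 361.3 = 49.6 s

49.6 s


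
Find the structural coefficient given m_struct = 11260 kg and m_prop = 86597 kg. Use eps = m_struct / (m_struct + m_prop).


eps = 11260 / (11260 + 86597) = 0.1151

0.1151


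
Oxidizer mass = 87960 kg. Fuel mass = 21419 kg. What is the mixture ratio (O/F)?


MR = 87960 / 21419 = 4.11

4.11


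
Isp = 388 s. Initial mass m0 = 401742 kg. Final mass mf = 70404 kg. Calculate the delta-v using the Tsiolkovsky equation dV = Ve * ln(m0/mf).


Ve = 388 * 9.81 = 3806.28 m/s
dV = 3806.28 * ln(401742/70404) = 6629 m/s

6629 m/s


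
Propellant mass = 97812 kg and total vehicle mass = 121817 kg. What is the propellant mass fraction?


PMF = 97812 / 121817 = 0.803

0.803


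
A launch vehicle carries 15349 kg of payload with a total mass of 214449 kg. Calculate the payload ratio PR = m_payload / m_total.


PR = 15349 / 214449 = 0.0716

0.0716


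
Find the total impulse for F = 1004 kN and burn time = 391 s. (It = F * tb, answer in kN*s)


It = 1004 * 391 = 392564 kN*s

392564 kN*s


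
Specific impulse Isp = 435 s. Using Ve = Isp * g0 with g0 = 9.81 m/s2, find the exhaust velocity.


Ve = Isp * g0 = 435 * 9.81 = 4267.4 m/s

4267.4 m/s


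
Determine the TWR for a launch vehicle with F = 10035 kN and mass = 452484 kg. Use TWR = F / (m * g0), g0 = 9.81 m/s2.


TWR = 10035000 / (452484 * 9.81) = 2.26

2.26


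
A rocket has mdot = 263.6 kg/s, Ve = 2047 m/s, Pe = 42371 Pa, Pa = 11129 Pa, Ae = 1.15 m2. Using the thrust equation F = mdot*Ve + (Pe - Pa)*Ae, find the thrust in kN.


F = 263.6 * 2047 + (42371 - 11129) * 1.15 = 575518.0 N = 575.5 kN

575.5 kN


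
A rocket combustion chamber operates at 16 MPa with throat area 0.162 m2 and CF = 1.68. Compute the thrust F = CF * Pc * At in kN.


F = 1.68 * 16e6 * 0.162 = 4.3546e+06 N = 4354.6 kN

4354.6 kN


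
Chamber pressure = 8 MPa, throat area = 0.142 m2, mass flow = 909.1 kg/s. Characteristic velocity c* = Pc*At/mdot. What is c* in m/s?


c* = 8e6 * 0.142 / 909.1 = 1250 m/s

1250 m/s


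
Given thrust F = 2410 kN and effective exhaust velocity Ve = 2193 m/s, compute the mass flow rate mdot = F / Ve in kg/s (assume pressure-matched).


mdot = F / Ve = 2410000 / 2193 = 1099.0 kg/s

1099.0 kg/s


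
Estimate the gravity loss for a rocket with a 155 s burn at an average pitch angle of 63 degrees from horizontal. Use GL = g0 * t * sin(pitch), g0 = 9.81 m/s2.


GL = 9.81 * 155 * sin(63 deg) = 1355 m/s

1355 m/s


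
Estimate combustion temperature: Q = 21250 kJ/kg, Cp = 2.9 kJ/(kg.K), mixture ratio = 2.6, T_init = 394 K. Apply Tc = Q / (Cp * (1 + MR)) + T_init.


Tc = 21250 / (2.9 * (1 + 2.6)) + 394 = 2429 K

2429 K


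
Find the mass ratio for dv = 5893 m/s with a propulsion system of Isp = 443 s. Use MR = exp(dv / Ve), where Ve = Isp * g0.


Ve = 443 * 9.81 = 4345.83 m/s
MR = exp(5893 / 4345.83) = 3.881

3.881


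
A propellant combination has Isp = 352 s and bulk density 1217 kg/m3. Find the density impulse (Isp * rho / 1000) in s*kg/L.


rho*Isp = 352 * 1217 / 1000 = 428 s*kg/L

428 s*kg/L


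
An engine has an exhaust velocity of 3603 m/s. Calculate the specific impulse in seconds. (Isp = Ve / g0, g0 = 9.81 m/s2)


Isp = Ve / g0 = 3603 / 9.81 = 367.3 s

367.3 s


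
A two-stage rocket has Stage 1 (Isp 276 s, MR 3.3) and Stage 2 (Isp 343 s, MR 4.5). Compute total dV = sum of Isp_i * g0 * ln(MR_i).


dV1 = 276 * 9.81 * ln(3.3) = 3232.6 m/s
dV2 = 343 * 9.81 * ln(4.5) = 5061.0 m/s
Total dV = 3232.6 + 5061.0 = 8293.6 m/s ~ 8294 m/s

8294 m/s


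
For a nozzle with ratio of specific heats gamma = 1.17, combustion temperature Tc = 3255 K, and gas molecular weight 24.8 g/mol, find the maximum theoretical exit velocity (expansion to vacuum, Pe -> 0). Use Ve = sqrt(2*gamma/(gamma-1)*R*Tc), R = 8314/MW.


R = 8314 / 24.8 = 335.24 J/(kg.K)
Ve = sqrt(2 * 1.17 / (1.17 - 1) * 335.24 * 3255) = 3876 m/s

3876 m/s


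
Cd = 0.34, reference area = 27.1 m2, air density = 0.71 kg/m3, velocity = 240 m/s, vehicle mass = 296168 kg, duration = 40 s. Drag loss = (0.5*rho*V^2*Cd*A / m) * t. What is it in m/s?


D = 0.5 * 0.71 * 240^2 * 0.34 * 27.1 = 188407.87 N
a = 188407.87 / 296168 = 0.6362 m/s2
dV = 0.6362 * 40 = 25.4 m/s

25.4 m/s


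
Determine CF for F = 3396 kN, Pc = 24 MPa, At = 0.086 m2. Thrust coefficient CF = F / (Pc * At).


CF = 3396000 / (24e6 * 0.086) = 1.65

1.65


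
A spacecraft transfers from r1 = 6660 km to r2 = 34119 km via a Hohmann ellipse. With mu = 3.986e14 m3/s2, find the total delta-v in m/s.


V1 = sqrt(mu/r1) = 7736.27 m/s
dV1 = V1*(sqrt(2*r2/(r1+r2)) - 1) = 2271.25 m/s
V2 = sqrt(mu/r2) = 3417.99 m/s
dV2 = V2*(1 - sqrt(2*r1/(r1+r2))) = 1464.53 m/s
Total dV = 3736 m/s

3736 m/s


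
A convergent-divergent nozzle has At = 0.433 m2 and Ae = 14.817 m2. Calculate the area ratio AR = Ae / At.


AR = 14.817 / 0.433 = 34.2

34.2


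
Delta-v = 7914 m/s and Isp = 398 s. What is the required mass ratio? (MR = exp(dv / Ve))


Ve = 398 * 9.81 = 3904.38 m/s
MR = exp(7914 / 3904.38) = 7.591

7.591


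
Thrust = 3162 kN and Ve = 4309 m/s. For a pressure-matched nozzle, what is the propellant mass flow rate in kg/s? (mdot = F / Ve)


mdot = F / Ve = 3162000 / 4309 = 733.8 kg/s

733.8 kg/s


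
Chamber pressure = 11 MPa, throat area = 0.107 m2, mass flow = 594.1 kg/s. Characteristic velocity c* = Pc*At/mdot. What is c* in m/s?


c* = 11e6 * 0.107 / 594.1 = 1981 m/s

1981 m/s


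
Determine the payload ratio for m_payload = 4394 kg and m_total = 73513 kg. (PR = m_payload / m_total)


PR = 4394 / 73513 = 0.0598

0.0598


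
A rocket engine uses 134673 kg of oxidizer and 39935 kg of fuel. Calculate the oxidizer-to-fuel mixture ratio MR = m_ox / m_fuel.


MR = 134673 / 39935 = 3.37

3.37


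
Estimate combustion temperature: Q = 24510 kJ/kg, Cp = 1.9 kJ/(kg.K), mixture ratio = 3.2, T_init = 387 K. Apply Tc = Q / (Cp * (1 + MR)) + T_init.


Tc = 24510 / (1.9 * (1 + 3.2)) + 387 = 3458 K

3458 K


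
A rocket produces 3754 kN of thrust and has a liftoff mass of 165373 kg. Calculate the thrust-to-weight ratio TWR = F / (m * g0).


TWR = 3754000 / (165373 * 9.81) = 2.31

2.31


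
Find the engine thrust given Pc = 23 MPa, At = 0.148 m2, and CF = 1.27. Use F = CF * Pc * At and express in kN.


F = 1.27 * 23e6 * 0.148 = 4.3231e+06 N = 4323.1 kN

4323.1 kN


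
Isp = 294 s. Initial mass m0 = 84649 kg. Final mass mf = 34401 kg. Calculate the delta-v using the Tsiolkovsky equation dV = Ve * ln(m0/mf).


Ve = 294 * 9.81 = 2884.14 m/s
dV = 2884.14 * ln(84649/34401) = 2597 m/s

2597 m/s


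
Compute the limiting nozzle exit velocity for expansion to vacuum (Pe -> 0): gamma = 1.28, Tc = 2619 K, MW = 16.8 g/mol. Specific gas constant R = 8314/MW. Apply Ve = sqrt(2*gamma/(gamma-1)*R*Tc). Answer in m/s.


R = 8314 / 16.8 = 494.88 J/(kg.K)
Ve = sqrt(2 * 1.28 / (1.28 - 1) * 494.88 * 2619) = 3442 m/s

3442 m/s


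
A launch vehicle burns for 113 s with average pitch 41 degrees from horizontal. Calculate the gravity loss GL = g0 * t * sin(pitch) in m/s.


GL = 9.81 * 113 * sin(41 deg) = 727 m/s

727 m/s


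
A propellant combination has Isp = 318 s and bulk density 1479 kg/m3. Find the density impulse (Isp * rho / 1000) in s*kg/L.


rho*Isp = 318 * 1479 / 1000 = 470 s*kg/L

470 s*kg/L


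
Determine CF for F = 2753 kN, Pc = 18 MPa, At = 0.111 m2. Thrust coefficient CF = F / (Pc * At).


CF = 2753000 / (18e6 * 0.111) = 1.38

1.38


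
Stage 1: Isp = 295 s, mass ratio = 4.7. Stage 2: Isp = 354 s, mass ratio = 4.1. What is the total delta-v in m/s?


dV1 = 295 * 9.81 * ln(4.7) = 4478.6 m/s
dV2 = 354 * 9.81 * ln(4.1) = 4900.0 m/s
Total dV = 4478.6 + 4900.0 = 9378.6 m/s ~ 9379 m/s

9379 m/s


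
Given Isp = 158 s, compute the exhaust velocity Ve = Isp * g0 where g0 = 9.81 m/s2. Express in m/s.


Ve = Isp * g0 = 158 * 9.81 = 1550.0 m/s

1550.0 m/s


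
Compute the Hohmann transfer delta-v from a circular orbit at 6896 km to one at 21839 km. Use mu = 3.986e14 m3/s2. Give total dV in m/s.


V1 = sqrt(mu/r1) = 7602.74 m/s
dV1 = V1*(sqrt(2*r2/(r1+r2)) - 1) = 1770.63 m/s
V2 = sqrt(mu/r2) = 4272.21 m/s
dV2 = V2*(1 - sqrt(2*r1/(r1+r2))) = 1312.42 m/s
Total dV = 3083 m/s

3083 m/s
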